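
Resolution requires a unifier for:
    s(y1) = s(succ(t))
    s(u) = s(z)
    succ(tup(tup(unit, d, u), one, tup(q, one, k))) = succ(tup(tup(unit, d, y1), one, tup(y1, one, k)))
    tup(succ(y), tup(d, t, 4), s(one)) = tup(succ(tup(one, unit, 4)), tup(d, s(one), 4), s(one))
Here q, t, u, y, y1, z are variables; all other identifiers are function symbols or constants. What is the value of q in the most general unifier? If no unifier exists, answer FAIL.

Decompose s/1: y1 = succ(t).
Bind y1 := succ(t); substituting into the one remaining equation that mentions y1 gives: succ(tup(tup(unit, d, u), one, tup(q, one, k))) = succ(tup(tup(unit, d, succ(t)), one, tup(succ(t), one, k))).
Decompose s/1: u = z.
Bind u := z; substituting into the one remaining equation that mentions u gives: succ(tup(tup(unit, d, z), one, tup(q, one, k))) = succ(tup(tup(unit, d, succ(t)), one, tup(succ(t), one, k))).
Decompose succ/1: tup(tup(unit, d, z), one, tup(q, one, k)) = tup(tup(unit, d, succ(t)), one, tup(succ(t), one, k)).
Decompose tup/3: tup(unit, d, z) = tup(unit, d, succ(t)),  one = one,  tup(q, one, k) = tup(succ(t), one, k).
Decompose tup/3: unit = unit,  d = d,  z = succ(t).
Delete trivial equation unit = unit.
Delete trivial equation d = d.
Bind z := succ(t); no other remaining equation mentions z. Substituting into the earlier binding gives u := succ(t).
Delete trivial equation one = one.
Decompose tup/3: q = succ(t),  one = one,  k = k.
Bind q := succ(t); no other remaining equation mentions q.
Delete trivial equation one = one.
Delete trivial equation k = k.
Decompose tup/3: succ(y) = succ(tup(one, unit, 4)),  tup(d, t, 4) = tup(d, s(one), 4),  s(one) = s(one).
Decompose succ/1: y = tup(one, unit, 4).
Bind y := tup(one, unit, 4); no other remaining equation mentions y.
Decompose tup/3: d = d,  t = s(one),  4 = 4.
Delete trivial equation d = d.
Bind t := s(one); no other remaining equation mentions t. Substituting into the earlier bindings gives y1 := succ(s(one)), u := succ(s(one)), z := succ(s(one)), q := succ(s(one)).
Delete trivial equation 4 = 4.
Delete trivial equation s(one) = s(one).
MGU = { y1 ↦ succ(s(one)), u ↦ succ(s(one)), z ↦ succ(s(one)), q ↦ succ(s(one)), y ↦ tup(one, unit, 4), t ↦ s(one) }, so q ↦ succ(s(one)).

succ(s(one))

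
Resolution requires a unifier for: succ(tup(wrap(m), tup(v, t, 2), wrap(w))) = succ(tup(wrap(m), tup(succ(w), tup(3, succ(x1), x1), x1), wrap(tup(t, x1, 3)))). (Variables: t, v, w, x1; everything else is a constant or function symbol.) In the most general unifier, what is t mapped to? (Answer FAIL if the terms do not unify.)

Decompose succ/1: tup(wrap(m), tup(v, t, 2), wrap(w)) = tup(wrap(m), tup(succ(w), tup(3, succ(x1), x1), x1), wrap(tup(t, x1, 3))).
Decompose tup/3: wrap(m) = wrap(m),  tup(v, t, 2) = tup(succ(w), tup(3, succ(x1), x1), x1),  wrap(w) = wrap(tup(t, x1, 3)).
Delete trivial equation wrap(m) = wrap(m).
Decompose tup/3: v = succ(w),  t = tup(3, succ(x1), x1),  2 = x1.
Bind v := succ(w); no other remaining equation mentions v.
Bind t := tup(3, succ(x1), x1); substituting into the one remaining equation that mentions t gives: wrap(w) = wrap(tup(tup(3, succ(x1), x1), x1, 3)).
Bind x1 := 2; substituting into the remaining equation gives: wrap(w) = wrap(tup(tup(3, succ(2), 2), 2, 3)). Substituting into the earlier binding gives t := tup(3, succ(2), 2).
Decompose wrap/1: w = tup(tup(3, succ(2), 2), 2, 3).
Bind w := tup(tup(3, succ(2), 2), 2, 3). Substituting into the earlier binding gives v := succ(tup(tup(3, succ(2), 2), 2, 3)).
MGU = { v -> succ(tup(tup(3, succ(2), 2), 2, 3)), t -> tup(3, succ(2), 2), x1 -> 2, w -> tup(tup(3, succ(2), 2), 2, 3) }, so t -> tup(3, succ(2), 2).

tup(3, succ(2), 2)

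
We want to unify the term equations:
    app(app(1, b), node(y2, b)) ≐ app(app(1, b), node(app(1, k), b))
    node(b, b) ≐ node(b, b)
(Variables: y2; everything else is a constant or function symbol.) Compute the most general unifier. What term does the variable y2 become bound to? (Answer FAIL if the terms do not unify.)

Decompose app/2: app(1, b) ≐ app(1, b),  node(y2, b) ≐ node(app(1, k), b).
Delete trivial equation app(1, b) ≐ app(1, b).
Decompose node/2: y2 ≐ app(1, k),  b ≐ b.
Bind y2 := app(1, k); no other remaining equation mentions y2.
Delete trivial equation b ≐ b.
Delete trivial equation node(b, b) ≐ node(b, b).
MGU = { y2 ↦ app(1, k) }, so y2 ↦ app(1, k).

app(1, k)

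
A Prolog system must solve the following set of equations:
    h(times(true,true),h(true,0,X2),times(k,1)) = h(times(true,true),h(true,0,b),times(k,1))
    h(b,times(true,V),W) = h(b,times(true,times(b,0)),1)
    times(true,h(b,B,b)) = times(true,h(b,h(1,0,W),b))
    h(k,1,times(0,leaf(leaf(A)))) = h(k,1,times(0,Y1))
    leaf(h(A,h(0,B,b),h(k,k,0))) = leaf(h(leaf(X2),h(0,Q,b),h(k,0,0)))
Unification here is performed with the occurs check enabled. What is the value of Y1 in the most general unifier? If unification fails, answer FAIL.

Decompose h/3: times(true,true) = times(true,true),  h(true,0,X2) = h(true,0,b),  times(k,1) = times(k,1).
Delete trivial equation times(true,true) = times(true,true).
Decompose h/3: true = true,  0 = 0,  X2 = b.
Delete trivial equation true = true.
Delete trivial equation 0 = 0.
Bind X2 := b; substituting into the one remaining equation that mentions X2 gives: leaf(h(A,h(0,B,b),h(k,k,0))) = leaf(h(leaf(b),h(0,Q,b),h(k,0,0))).
Delete trivial equation times(k,1) = times(k,1).
Decompose h/3: b = b,  times(true,V) = times(true,times(b,0)),  W = 1.
Delete trivial equation b = b.
Decompose times/2: true = true,  V = times(b,0).
Delete trivial equation true = true.
Bind V := times(b,0); no other remaining equation mentions V.
Bind W := 1; substituting into the one remaining equation that mentions W gives: times(true,h(b,B,b)) = times(true,h(b,h(1,0,1),b)).
Decompose times/2: true = true,  h(b,B,b) = h(b,h(1,0,1),b).
Delete trivial equation true = true.
Decompose h/3: b = b,  B = h(1,0,1),  b = b.
Delete trivial equation b = b.
Bind B := h(1,0,1); substituting into the one remaining equation that mentions B gives: leaf(h(A,h(0,h(1,0,1),b),h(k,k,0))) = leaf(h(leaf(b),h(0,Q,b),h(k,0,0))).
Delete trivial equation b = b.
Decompose h/3: k = k,  1 = 1,  times(0,leaf(leaf(A))) = times(0,Y1).
Delete trivial equation k = k.
Delete trivial equation 1 = 1.
Decompose times/2: 0 = 0,  leaf(leaf(A)) = Y1.
Delete trivial equation 0 = 0.
Bind Y1 := leaf(leaf(A)); no other remaining equation mentions Y1.
Decompose leaf/1: h(A,h(0,h(1,0,1),b),h(k,k,0)) = h(leaf(b),h(0,Q,b),h(k,0,0)).
Decompose h/3: A = leaf(b),  h(0,h(1,0,1),b) = h(0,Q,b),  h(k,k,0) = h(k,0,0).
Bind A := leaf(b); no other remaining equation mentions A. Substituting into the earlier binding gives Y1 := leaf(leaf(leaf(b))).
Decompose h/3: 0 = 0,  h(1,0,1) = Q,  b = b.
Delete trivial equation 0 = 0.
Bind Q := h(1,0,1); no other remaining equation mentions Q.
Delete trivial equation b = b.
Decompose h/3: k = k,  k = 0,  0 = 0.
Delete trivial equation k = k.
Clash: constants k and 0 differ; no unifier exists.

FAIL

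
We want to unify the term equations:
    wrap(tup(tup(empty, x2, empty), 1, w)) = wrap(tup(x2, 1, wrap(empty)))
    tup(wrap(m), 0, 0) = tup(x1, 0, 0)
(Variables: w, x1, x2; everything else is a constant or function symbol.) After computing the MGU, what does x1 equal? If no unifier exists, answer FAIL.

FAIL

Decompose wrap/1: tup(tup(empty, x2, empty), 1, w) = tup(x2, 1, wrap(empty)).
Decompose tup/3: tup(empty, x2, empty) = x2,  1 = 1,  w = wrap(empty).
Occurs check fails: x2 occurs in tup(empty, x2, empty); the equation x2 = tup(empty, x2, empty) has no finite solution.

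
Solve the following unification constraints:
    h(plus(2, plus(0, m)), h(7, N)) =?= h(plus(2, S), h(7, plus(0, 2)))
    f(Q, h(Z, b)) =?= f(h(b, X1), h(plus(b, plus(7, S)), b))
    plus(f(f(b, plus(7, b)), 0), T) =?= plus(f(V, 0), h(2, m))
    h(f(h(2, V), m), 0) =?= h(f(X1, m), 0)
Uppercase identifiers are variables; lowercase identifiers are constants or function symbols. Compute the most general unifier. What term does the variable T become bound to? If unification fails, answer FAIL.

h(2, m)

Decompose h/2: plus(2, plus(0, m)) =?= plus(2, S),  h(7, N) =?= h(7, plus(0, 2)).
Decompose plus/2: 2 =?= 2,  plus(0, m) =?= S.
Delete trivial equation 2 =?= 2.
Bind S := plus(0, m); substituting into the one remaining equation that mentions S gives: f(Q, h(Z, b)) =?= f(h(b, X1), h(plus(b, plus(7, plus(0, m))), b)).
Decompose h/2: 7 =?= 7,  N =?= plus(0, 2).
Delete trivial equation 7 =?= 7.
Bind N := plus(0, 2); no other remaining equation mentions N.
Decompose f/2: Q =?= h(b, X1),  h(Z, b) =?= h(plus(b, plus(7, plus(0, m))), b).
Bind Q := h(b, X1); no other remaining equation mentions Q.
Decompose h/2: Z =?= plus(b, plus(7, plus(0, m))),  b =?= b.
Bind Z := plus(b, plus(7, plus(0, m))); no other remaining equation mentions Z.
Delete trivial equation b =?= b.
Decompose plus/2: f(f(b, plus(7, b)), 0) =?= f(V, 0),  T =?= h(2, m).
Decompose f/2: f(b, plus(7, b)) =?= V,  0 =?= 0.
Bind V := f(b, plus(7, b)); substituting into the one remaining equation that mentions V gives: h(f(h(2, f(b, plus(7, b))), m), 0) =?= h(f(X1, m), 0).
Delete trivial equation 0 =?= 0.
Bind T := h(2, m); no other remaining equation mentions T.
Decompose h/2: f(h(2, f(b, plus(7, b))), m) =?= f(X1, m),  0 =?= 0.
Decompose f/2: h(2, f(b, plus(7, b))) =?= X1,  m =?= m.
Bind X1 := h(2, f(b, plus(7, b))); no other remaining equation mentions X1. Substituting into the earlier binding gives Q := h(b, h(2, f(b, plus(7, b)))).
Delete trivial equation m =?= m.
Delete trivial equation 0 =?= 0.
MGU = { S ↦ plus(0, m), N ↦ plus(0, 2), Q ↦ h(b, h(2, f(b, plus(7, b)))), Z ↦ plus(b, plus(7, plus(0, m))), V ↦ f(b, plus(7, b)), T ↦ h(2, m), X1 ↦ h(2, f(b, plus(7, b))) }, so T ↦ h(2, m).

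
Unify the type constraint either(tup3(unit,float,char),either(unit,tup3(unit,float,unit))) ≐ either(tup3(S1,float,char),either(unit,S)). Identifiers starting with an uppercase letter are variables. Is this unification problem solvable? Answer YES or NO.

YES

Decompose either/2: tup3(unit,float,char) ≐ tup3(S1,float,char),  either(unit,tup3(unit,float,unit)) ≐ either(unit,S).
Decompose tup3/3: unit ≐ S1,  float ≐ float,  char ≐ char.
Bind S1 := unit; no other remaining equation mentions S1.
Delete trivial equation float ≐ float.
Delete trivial equation char ≐ char.
Decompose either/2: unit ≐ unit,  tup3(unit,float,unit) ≐ S.
Delete trivial equation unit ≐ unit.
Bind S := tup3(unit,float,unit).
No equations remain and no clash or occurs-check failure arose, so a unifier exists.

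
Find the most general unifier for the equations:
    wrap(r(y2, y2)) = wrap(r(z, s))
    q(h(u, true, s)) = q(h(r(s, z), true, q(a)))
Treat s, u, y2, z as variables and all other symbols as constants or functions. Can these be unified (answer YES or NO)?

Decompose wrap/1: r(y2, y2) = r(z, s).
Decompose r/2: y2 = z,  y2 = s.
Bind y2 := z; substituting into the one remaining equation that mentions y2 gives: z = s.
Bind z := s; substituting into the remaining equation gives: q(h(u, true, s)) = q(h(r(s, s), true, q(a))). Substituting into the earlier binding gives y2 := s.
Decompose q/1: h(u, true, s) = h(r(s, s), true, q(a)).
Decompose h/3: u = r(s, s),  true = true,  s = q(a).
Bind u := r(s, s); no other remaining equation mentions u.
Delete trivial equation true = true.
Bind s := q(a). Substituting into the earlier bindings gives y2 := q(a), z := q(a), u := r(q(a), q(a)).
No equations remain and no clash or occurs-check failure arose, so a unifier exists.

YES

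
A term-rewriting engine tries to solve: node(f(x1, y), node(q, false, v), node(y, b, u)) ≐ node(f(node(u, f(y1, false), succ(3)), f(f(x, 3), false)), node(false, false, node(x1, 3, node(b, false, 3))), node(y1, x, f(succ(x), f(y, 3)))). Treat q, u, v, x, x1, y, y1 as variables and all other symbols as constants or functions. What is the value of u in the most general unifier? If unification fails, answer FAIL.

Decompose node/3: f(x1, y) ≐ f(node(u, f(y1, false), succ(3)), f(f(x, 3), false)),  node(q, false, v) ≐ node(false, false, node(x1, 3, node(b, false, 3))),  node(y, b, u) ≐ node(y1, x, f(succ(x), f(y, 3))).
Decompose f/2: x1 ≐ node(u, f(y1, false), succ(3)),  y ≐ f(f(x, 3), false).
Bind x1 := node(u, f(y1, false), succ(3)); substituting into the one remaining equation that mentions x1 gives: node(q, false, v) ≐ node(false, false, node(node(u, f(y1, false), succ(3)), 3, node(b, false, 3))).
Bind y := f(f(x, 3), false); substituting into the one remaining equation that mentions y gives: node(f(f(x, 3), false), b, u) ≐ node(y1, x, f(succ(x), f(f(f(x, 3), false), 3))).
Decompose node/3: q ≐ false,  false ≐ false,  v ≐ node(node(u, f(y1, false), succ(3)), 3, node(b, false, 3)).
Bind q := false; no other remaining equation mentions q.
Delete trivial equation false ≐ false.
Bind v := node(node(u, f(y1, false), succ(3)), 3, node(b, false, 3)); no other remaining equation mentions v.
Decompose node/3: f(f(x, 3), false) ≐ y1,  b ≐ x,  u ≐ f(succ(x), f(f(f(x, 3), false), 3)).
Bind y1 := f(f(x, 3), false); no other remaining equation mentions y1. Substituting into the earlier bindings gives x1 := node(u, f(f(f(x, 3), false), false), succ(3)), v := node(node(u, f(f(f(x, 3), false), false), succ(3)), 3, node(b, false, 3)).
Bind x := b; substituting into the remaining equation gives: u ≐ f(succ(b), f(f(f(b, 3), false), 3)). Substituting into the earlier bindings gives x1 := node(u, f(f(f(b, 3), false), false), succ(3)), y := f(f(b, 3), false), v := node(node(u, f(f(f(b, 3), false), false), succ(3)), 3, node(b, false, 3)), y1 := f(f(b, 3), false).
Bind u := f(succ(b), f(f(f(b, 3), false), 3)). Substituting into the earlier bindings gives x1 := node(f(succ(b), f(f(f(b, 3), false), 3)), f(f(f(b, 3), false), false), succ(3)), v := node(node(f(succ(b), f(f(f(b, 3), false), 3)), f(f(f(b, 3), false), false), succ(3)), 3, node(b, false, 3)).
MGU = { x1 -> node(f(succ(b), f(f(f(b, 3), false), 3)), f(f(f(b, 3), false), false), succ(3)), y -> f(f(b, 3), false), q -> false, v -> node(node(f(succ(b), f(f(f(b, 3), false), 3)), f(f(f(b, 3), false), false), succ(3)), 3, node(b, false, 3)), y1 -> f(f(b, 3), false), x -> b, u -> f(succ(b), f(f(f(b, 3), false), 3)) }, so u -> f(succ(b), f(f(f(b, 3), false), 3)).

f(succ(b), f(f(f(b, 3), false), 3))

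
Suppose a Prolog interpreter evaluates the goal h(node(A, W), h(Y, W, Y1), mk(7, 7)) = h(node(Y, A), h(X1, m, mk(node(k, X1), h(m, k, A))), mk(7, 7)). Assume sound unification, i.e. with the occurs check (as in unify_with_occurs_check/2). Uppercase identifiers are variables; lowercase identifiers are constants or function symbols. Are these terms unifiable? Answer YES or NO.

YES

Decompose h/3: node(A, W) = node(Y, A),  h(Y, W, Y1) = h(X1, m, mk(node(k, X1), h(m, k, A))),  mk(7, 7) = mk(7, 7).
Decompose node/2: A = Y,  W = A.
Bind A := Y; substituting into the 2 remaining equations that mention A gives: W = Y,  h(Y, W, Y1) = h(X1, m, mk(node(k, X1), h(m, k, Y))).
Bind W := Y; substituting into the one remaining equation that mentions W gives: h(Y, Y, Y1) = h(X1, m, mk(node(k, X1), h(m, k, Y))).
Decompose h/3: Y = X1,  Y = m,  Y1 = mk(node(k, X1), h(m, k, Y)).
Bind Y := X1; substituting into the 2 remaining equations that mention Y gives: X1 = m,  Y1 = mk(node(k, X1), h(m, k, X1)). Substituting into the earlier bindings gives A := X1, W := X1.
Bind X1 := m; substituting into the one remaining equation that mentions X1 gives: Y1 = mk(node(k, m), h(m, k, m)). Substituting into the earlier bindings gives A := m, W := m, Y := m.
Bind Y1 := mk(node(k, m), h(m, k, m)); no other remaining equation mentions Y1.
Delete trivial equation mk(7, 7) = mk(7, 7).
No equations remain and no clash or occurs-check failure arose, so a unifier exists.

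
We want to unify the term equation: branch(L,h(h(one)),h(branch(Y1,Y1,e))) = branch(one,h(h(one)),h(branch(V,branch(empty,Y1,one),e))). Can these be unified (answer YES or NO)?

Decompose branch/3: L = one,  h(h(one)) = h(h(one)),  h(branch(Y1,Y1,e)) = h(branch(V,branch(empty,Y1,one),e)).
Bind L := one; no other remaining equation mentions L.
Delete trivial equation h(h(one)) = h(h(one)).
Decompose h/1: branch(Y1,Y1,e) = branch(V,branch(empty,Y1,one),e).
Decompose branch/3: Y1 = V,  Y1 = branch(empty,Y1,one),  e = e.
Bind Y1 := V; substituting into the one remaining equation that mentions Y1 gives: V = branch(empty,V,one).
Occurs check fails: V occurs in branch(empty,V,one); the equation V = branch(empty,V,one) has no finite solution.

NO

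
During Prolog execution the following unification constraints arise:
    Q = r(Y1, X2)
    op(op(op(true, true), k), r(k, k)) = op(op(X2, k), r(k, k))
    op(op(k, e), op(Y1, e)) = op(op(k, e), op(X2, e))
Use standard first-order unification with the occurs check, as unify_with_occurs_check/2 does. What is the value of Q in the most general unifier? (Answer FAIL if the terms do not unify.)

Bind Q := r(Y1, X2); no other remaining equation mentions Q.
Decompose op/2: op(op(true, true), k) = op(X2, k),  r(k, k) = r(k, k).
Decompose op/2: op(true, true) = X2,  k = k.
Bind X2 := op(true, true); substituting into the one remaining equation that mentions X2 gives: op(op(k, e), op(Y1, e)) = op(op(k, e), op(op(true, true), e)). Substituting into the earlier binding gives Q := r(Y1, op(true, true)).
Delete trivial equation k = k.
Delete trivial equation r(k, k) = r(k, k).
Decompose op/2: op(k, e) = op(k, e),  op(Y1, e) = op(op(true, true), e).
Delete trivial equation op(k, e) = op(k, e).
Decompose op/2: Y1 = op(true, true),  e = e.
Bind Y1 := op(true, true); no other remaining equation mentions Y1. Substituting into the earlier binding gives Q := r(op(true, true), op(true, true)).
Delete trivial equation e = e.
MGU = { Q -> r(op(true, true), op(true, true)), X2 -> op(true, true), Y1 -> op(true, true) }, so Q -> r(op(true, true), op(true, true)).

r(op(true, true), op(true, true))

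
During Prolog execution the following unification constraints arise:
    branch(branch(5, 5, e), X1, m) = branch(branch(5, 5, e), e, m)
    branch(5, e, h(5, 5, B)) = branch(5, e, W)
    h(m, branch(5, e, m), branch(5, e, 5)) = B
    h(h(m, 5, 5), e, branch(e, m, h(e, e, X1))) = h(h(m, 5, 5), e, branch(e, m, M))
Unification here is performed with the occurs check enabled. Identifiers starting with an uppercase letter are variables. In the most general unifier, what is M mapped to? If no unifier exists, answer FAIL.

h(e, e, e)

Decompose branch/3: branch(5, 5, e) = branch(5, 5, e),  X1 = e,  m = m.
Delete trivial equation branch(5, 5, e) = branch(5, 5, e).
Bind X1 := e; substituting into the one remaining equation that mentions X1 gives: h(h(m, 5, 5), e, branch(e, m, h(e, e, e))) = h(h(m, 5, 5), e, branch(e, m, M)).
Delete trivial equation m = m.
Decompose branch/3: 5 = 5,  e = e,  h(5, 5, B) = W.
Delete trivial equation 5 = 5.
Delete trivial equation e = e.
Bind W := h(5, 5, B); no other remaining equation mentions W.
Bind B := h(m, branch(5, e, m), branch(5, e, 5)); no other remaining equation mentions B. Substituting into the earlier binding gives W := h(5, 5, h(m, branch(5, e, m), branch(5, e, 5))).
Decompose h/3: h(m, 5, 5) = h(m, 5, 5),  e = e,  branch(e, m, h(e, e, e)) = branch(e, m, M).
Delete trivial equation h(m, 5, 5) = h(m, 5, 5).
Delete trivial equation e = e.
Decompose branch/3: e = e,  m = m,  h(e, e, e) = M.
Delete trivial equation e = e.
Delete trivial equation m = m.
Bind M := h(e, e, e).
MGU = { X1 = e, W = h(5, 5, h(m, branch(5, e, m), branch(5, e, 5))), B = h(m, branch(5, e, m), branch(5, e, 5)), M = h(e, e, e) }, so M = h(e, e, e).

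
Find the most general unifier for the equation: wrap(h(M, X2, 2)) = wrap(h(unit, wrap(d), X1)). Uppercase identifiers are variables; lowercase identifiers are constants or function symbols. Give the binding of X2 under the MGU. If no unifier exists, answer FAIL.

wrap(d)

Decompose wrap/1: h(M, X2, 2) = h(unit, wrap(d), X1).
Decompose h/3: M = unit,  X2 = wrap(d),  2 = X1.
Bind M := unit; no other remaining equation mentions M.
Bind X2 := wrap(d); no other remaining equation mentions X2.
Bind X1 := 2.
MGU = { M -> unit, X2 -> wrap(d), X1 -> 2 }, so X2 -> wrap(d).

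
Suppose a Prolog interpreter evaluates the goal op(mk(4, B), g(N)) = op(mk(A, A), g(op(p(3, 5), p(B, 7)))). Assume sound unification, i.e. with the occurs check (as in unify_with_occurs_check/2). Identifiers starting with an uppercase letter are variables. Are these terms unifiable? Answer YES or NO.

Decompose op/2: mk(4, B) = mk(A, A),  g(N) = g(op(p(3, 5), p(B, 7))).
Decompose mk/2: 4 = A,  B = A.
Bind A := 4; substituting into the one remaining equation that mentions A gives: B = 4.
Bind B := 4; substituting into the remaining equation gives: g(N) = g(op(p(3, 5), p(4, 7))).
Decompose g/1: N = op(p(3, 5), p(4, 7)).
Bind N := op(p(3, 5), p(4, 7)).
No equations remain and no clash or occurs-check failure arose, so a unifier exists.

YES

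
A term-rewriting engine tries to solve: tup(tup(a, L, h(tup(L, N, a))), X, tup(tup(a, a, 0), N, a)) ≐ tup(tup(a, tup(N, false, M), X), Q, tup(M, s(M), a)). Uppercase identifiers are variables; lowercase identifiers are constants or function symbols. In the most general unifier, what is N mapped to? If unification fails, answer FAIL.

s(tup(a, a, 0))

Decompose tup/3: tup(a, L, h(tup(L, N, a))) ≐ tup(a, tup(N, false, M), X),  X ≐ Q,  tup(tup(a, a, 0), N, a) ≐ tup(M, s(M), a).
Decompose tup/3: a ≐ a,  L ≐ tup(N, false, M),  h(tup(L, N, a)) ≐ X.
Delete trivial equation a ≐ a.
Bind L := tup(N, false, M); substituting into the one remaining equation that mentions L gives: h(tup(tup(N, false, M), N, a)) ≐ X.
Bind X := h(tup(tup(N, false, M), N, a)); substituting into the one remaining equation that mentions X gives: h(tup(tup(N, false, M), N, a)) ≐ Q.
Bind Q := h(tup(tup(N, false, M), N, a)); no other remaining equation mentions Q.
Decompose tup/3: tup(a, a, 0) ≐ M,  N ≐ s(M),  a ≐ a.
Bind M := tup(a, a, 0); substituting into the one remaining equation that mentions M gives: N ≐ s(tup(a, a, 0)). Substituting into the earlier bindings gives L := tup(N, false, tup(a, a, 0)), X := h(tup(tup(N, false, tup(a, a, 0)), N, a)), Q := h(tup(tup(N, false, tup(a, a, 0)), N, a)).
Bind N := s(tup(a, a, 0)); no other remaining equation mentions N. Substituting into the earlier bindings gives L := tup(s(tup(a, a, 0)), false, tup(a, a, 0)), X := h(tup(tup(s(tup(a, a, 0)), false, tup(a, a, 0)), s(tup(a, a, 0)), a)), Q := h(tup(tup(s(tup(a, a, 0)), false, tup(a, a, 0)), s(tup(a, a, 0)), a)).
Delete trivial equation a ≐ a.
MGU = { L -> tup(s(tup(a, a, 0)), false, tup(a, a, 0)), X -> h(tup(tup(s(tup(a, a, 0)), false, tup(a, a, 0)), s(tup(a, a, 0)), a)), Q -> h(tup(tup(s(tup(a, a, 0)), false, tup(a, a, 0)), s(tup(a, a, 0)), a)), M -> tup(a, a, 0), N -> s(tup(a, a, 0)) }, so N -> s(tup(a, a, 0)).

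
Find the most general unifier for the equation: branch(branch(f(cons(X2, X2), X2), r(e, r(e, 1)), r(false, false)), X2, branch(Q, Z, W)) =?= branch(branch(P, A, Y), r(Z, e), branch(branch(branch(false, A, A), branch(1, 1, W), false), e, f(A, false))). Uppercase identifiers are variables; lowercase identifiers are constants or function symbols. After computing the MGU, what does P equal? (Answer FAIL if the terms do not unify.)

f(cons(r(e, e), r(e, e)), r(e, e))

Decompose branch/3: branch(f(cons(X2, X2), X2), r(e, r(e, 1)), r(false, false)) =?= branch(P, A, Y),  X2 =?= r(Z, e),  branch(Q, Z, W) =?= branch(branch(branch(false, A, A), branch(1, 1, W), false), e, f(A, false)).
Decompose branch/3: f(cons(X2, X2), X2) =?= P,  r(e, r(e, 1)) =?= A,  r(false, false) =?= Y.
Bind P := f(cons(X2, X2), X2); no other remaining equation mentions P.
Bind A := r(e, r(e, 1)); substituting into the one remaining equation that mentions A gives: branch(Q, Z, W) =?= branch(branch(branch(false, r(e, r(e, 1)), r(e, r(e, 1))), branch(1, 1, W), false), e, f(r(e, r(e, 1)), false)).
Bind Y := r(false, false); no other remaining equation mentions Y.
Bind X2 := r(Z, e); no other remaining equation mentions X2. Substituting into the earlier binding gives P := f(cons(r(Z, e), r(Z, e)), r(Z, e)).
Decompose branch/3: Q =?= branch(branch(false, r(e, r(e, 1)), r(e, r(e, 1))), branch(1, 1, W), false),  Z =?= e,  W =?= f(r(e, r(e, 1)), false).
Bind Q := branch(branch(false, r(e, r(e, 1)), r(e, r(e, 1))), branch(1, 1, W), false); no other remaining equation mentions Q.
Bind Z := e; no other remaining equation mentions Z. Substituting into the earlier bindings gives P := f(cons(r(e, e), r(e, e)), r(e, e)), X2 := r(e, e).
Bind W := f(r(e, r(e, 1)), false). Substituting into the earlier binding gives Q := branch(branch(false, r(e, r(e, 1)), r(e, r(e, 1))), branch(1, 1, f(r(e, r(e, 1)), false)), false).
MGU = { P -> f(cons(r(e, e), r(e, e)), r(e, e)), A -> r(e, r(e, 1)), Y -> r(false, false), X2 -> r(e, e), Q -> branch(branch(false, r(e, r(e, 1)), r(e, r(e, 1))), branch(1, 1, f(r(e, r(e, 1)), false)), false), Z -> e, W -> f(r(e, r(e, 1)), false) }, so P -> f(cons(r(e, e), r(e, e)), r(e, e)).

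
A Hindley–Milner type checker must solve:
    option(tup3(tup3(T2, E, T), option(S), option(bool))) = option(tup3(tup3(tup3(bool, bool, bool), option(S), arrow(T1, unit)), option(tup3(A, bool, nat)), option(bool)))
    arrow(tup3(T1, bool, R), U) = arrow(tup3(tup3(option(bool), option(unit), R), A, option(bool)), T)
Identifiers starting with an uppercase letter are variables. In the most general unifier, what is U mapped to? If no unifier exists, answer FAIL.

Decompose option/1: tup3(tup3(T2, E, T), option(S), option(bool)) = tup3(tup3(tup3(bool, bool, bool), option(S), arrow(T1, unit)), option(tup3(A, bool, nat)), option(bool)).
Decompose tup3/3: tup3(T2, E, T) = tup3(tup3(bool, bool, bool), option(S), arrow(T1, unit)),  option(S) = option(tup3(A, bool, nat)),  option(bool) = option(bool).
Decompose tup3/3: T2 = tup3(bool, bool, bool),  E = option(S),  T = arrow(T1, unit).
Bind T2 := tup3(bool, bool, bool); no other remaining equation mentions T2.
Bind E := option(S); no other remaining equation mentions E.
Bind T := arrow(T1, unit); substituting into the one remaining equation that mentions T gives: arrow(tup3(T1, bool, R), U) = arrow(tup3(tup3(option(bool), option(unit), R), A, option(bool)), arrow(T1, unit)).
Decompose option/1: S = tup3(A, bool, nat).
Bind S := tup3(A, bool, nat); no other remaining equation mentions S. Substituting into the earlier binding gives E := option(tup3(A, bool, nat)).
Delete trivial equation option(bool) = option(bool).
Decompose arrow/2: tup3(T1, bool, R) = tup3(tup3(option(bool), option(unit), R), A, option(bool)),  U = arrow(T1, unit).
Decompose tup3/3: T1 = tup3(option(bool), option(unit), R),  bool = A,  R = option(bool).
Bind T1 := tup3(option(bool), option(unit), R); substituting into the one remaining equation that mentions T1 gives: U = arrow(tup3(option(bool), option(unit), R), unit). Substituting into the earlier binding gives T := arrow(tup3(option(bool), option(unit), R), unit).
Bind A := bool; no other remaining equation mentions A. Substituting into the earlier bindings gives E := option(tup3(bool, bool, nat)), S := tup3(bool, bool, nat).
Bind R := option(bool); substituting into the remaining equation gives: U = arrow(tup3(option(bool), option(unit), option(bool)), unit). Substituting into the earlier bindings gives T := arrow(tup3(option(bool), option(unit), option(bool)), unit), T1 := tup3(option(bool), option(unit), option(bool)).
Bind U := arrow(tup3(option(bool), option(unit), option(bool)), unit).
MGU = { T2 := tup3(bool, bool, bool), E := option(tup3(bool, bool, nat)), T := arrow(tup3(option(bool), option(unit), option(bool)), unit), S := tup3(bool, bool, nat), T1 := tup3(option(bool), option(unit), option(bool)), A := bool, R := option(bool), U := arrow(tup3(option(bool), option(unit), option(bool)), unit) }, so U := arrow(tup3(option(bool), option(unit), option(bool)), unit).

arrow(tup3(option(bool), option(unit), option(bool)), unit)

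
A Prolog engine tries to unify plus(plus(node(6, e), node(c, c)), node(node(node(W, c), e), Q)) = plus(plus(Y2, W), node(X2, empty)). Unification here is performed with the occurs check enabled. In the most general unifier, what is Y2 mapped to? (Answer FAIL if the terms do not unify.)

node(6, e)

Decompose plus/2: plus(node(6, e), node(c, c)) = plus(Y2, W),  node(node(node(W, c), e), Q) = node(X2, empty).
Decompose plus/2: node(6, e) = Y2,  node(c, c) = W.
Bind Y2 := node(6, e); no other remaining equation mentions Y2.
Bind W := node(c, c); substituting into the remaining equation gives: node(node(node(node(c, c), c), e), Q) = node(X2, empty).
Decompose node/2: node(node(node(c, c), c), e) = X2,  Q = empty.
Bind X2 := node(node(node(c, c), c), e); no other remaining equation mentions X2.
Bind Q := empty.
MGU = { Y2 ↦ node(6, e), W ↦ node(c, c), X2 ↦ node(node(node(c, c), c), e), Q ↦ empty }, so Y2 ↦ node(6, e).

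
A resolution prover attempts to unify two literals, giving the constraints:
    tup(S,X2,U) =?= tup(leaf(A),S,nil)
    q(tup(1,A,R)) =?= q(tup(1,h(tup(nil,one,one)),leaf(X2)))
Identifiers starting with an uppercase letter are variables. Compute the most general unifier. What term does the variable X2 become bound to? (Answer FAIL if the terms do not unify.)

leaf(h(tup(nil,one,one)))

Decompose tup/3: S =?= leaf(A),  X2 =?= S,  U =?= nil.
Bind S := leaf(A); substituting into the one remaining equation that mentions S gives: X2 =?= leaf(A).
Bind X2 := leaf(A); substituting into the one remaining equation that mentions X2 gives: q(tup(1,A,R)) =?= q(tup(1,h(tup(nil,one,one)),leaf(leaf(A)))).
Bind U := nil; no other remaining equation mentions U.
Decompose q/1: tup(1,A,R) =?= tup(1,h(tup(nil,one,one)),leaf(leaf(A))).
Decompose tup/3: 1 =?= 1,  A =?= h(tup(nil,one,one)),  R =?= leaf(leaf(A)).
Delete trivial equation 1 =?= 1.
Bind A := h(tup(nil,one,one)); substituting into the remaining equation gives: R =?= leaf(leaf(h(tup(nil,one,one)))). Substituting into the earlier bindings gives S := leaf(h(tup(nil,one,one))), X2 := leaf(h(tup(nil,one,one))).
Bind R := leaf(leaf(h(tup(nil,one,one)))).
MGU = { S -> leaf(h(tup(nil,one,one))), X2 -> leaf(h(tup(nil,one,one))), U -> nil, A -> h(tup(nil,one,one)), R -> leaf(leaf(h(tup(nil,one,one)))) }, so X2 -> leaf(h(tup(nil,one,one))).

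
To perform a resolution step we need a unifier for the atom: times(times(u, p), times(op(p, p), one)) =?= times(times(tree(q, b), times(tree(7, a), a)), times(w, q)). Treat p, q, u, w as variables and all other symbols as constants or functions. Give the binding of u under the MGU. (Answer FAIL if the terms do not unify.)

Decompose times/2: times(u, p) =?= times(tree(q, b), times(tree(7, a), a)),  times(op(p, p), one) =?= times(w, q).
Decompose times/2: u =?= tree(q, b),  p =?= times(tree(7, a), a).
Bind u := tree(q, b); no other remaining equation mentions u.
Bind p := times(tree(7, a), a); substituting into the remaining equation gives: times(op(times(tree(7, a), a), times(tree(7, a), a)), one) =?= times(w, q).
Decompose times/2: op(times(tree(7, a), a), times(tree(7, a), a)) =?= w,  one =?= q.
Bind w := op(times(tree(7, a), a), times(tree(7, a), a)); no other remaining equation mentions w.
Bind q := one. Substituting into the earlier binding gives u := tree(one, b).
MGU = { u := tree(one, b), p := times(tree(7, a), a), w := op(times(tree(7, a), a), times(tree(7, a), a)), q := one }, so u := tree(one, b).

tree(one, b)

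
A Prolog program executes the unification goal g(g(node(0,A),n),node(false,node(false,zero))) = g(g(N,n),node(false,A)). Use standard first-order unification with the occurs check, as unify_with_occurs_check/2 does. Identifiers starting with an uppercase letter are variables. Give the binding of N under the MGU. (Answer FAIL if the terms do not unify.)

Decompose g/2: g(node(0,A),n) = g(N,n),  node(false,node(false,zero)) = node(false,A).
Decompose g/2: node(0,A) = N,  n = n.
Bind N := node(0,A); no other remaining equation mentions N.
Delete trivial equation n = n.
Decompose node/2: false = false,  node(false,zero) = A.
Delete trivial equation false = false.
Bind A := node(false,zero). Substituting into the earlier binding gives N := node(0,node(false,zero)).
MGU = { N ↦ node(0,node(false,zero)), A ↦ node(false,zero) }, so N ↦ node(0,node(false,zero)).

node(0,node(false,zero))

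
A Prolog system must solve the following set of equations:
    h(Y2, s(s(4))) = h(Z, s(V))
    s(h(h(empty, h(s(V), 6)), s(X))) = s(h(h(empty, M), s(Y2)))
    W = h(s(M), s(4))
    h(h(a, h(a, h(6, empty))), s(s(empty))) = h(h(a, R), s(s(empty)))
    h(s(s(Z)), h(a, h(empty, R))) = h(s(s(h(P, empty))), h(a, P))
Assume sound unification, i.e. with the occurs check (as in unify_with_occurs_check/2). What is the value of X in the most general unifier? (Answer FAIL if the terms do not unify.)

h(h(empty, h(a, h(6, empty))), empty)

Decompose h/2: Y2 = Z,  s(s(4)) = s(V).
Bind Y2 := Z; substituting into the one remaining equation that mentions Y2 gives: s(h(h(empty, h(s(V), 6)), s(X))) = s(h(h(empty, M), s(Z))).
Decompose s/1: s(4) = V.
Bind V := s(4); substituting into the one remaining equation that mentions V gives: s(h(h(empty, h(s(s(4)), 6)), s(X))) = s(h(h(empty, M), s(Z))).
Decompose s/1: h(h(empty, h(s(s(4)), 6)), s(X)) = h(h(empty, M), s(Z)).
Decompose h/2: h(empty, h(s(s(4)), 6)) = h(empty, M),  s(X) = s(Z).
Decompose h/2: empty = empty,  h(s(s(4)), 6) = M.
Delete trivial equation empty = empty.
Bind M := h(s(s(4)), 6); substituting into the one remaining equation that mentions M gives: W = h(s(h(s(s(4)), 6)), s(4)).
Decompose s/1: X = Z.
Bind X := Z; no other remaining equation mentions X.
Bind W := h(s(h(s(s(4)), 6)), s(4)); no other remaining equation mentions W.
Decompose h/2: h(a, h(a, h(6, empty))) = h(a, R),  s(s(empty)) = s(s(empty)).
Decompose h/2: a = a,  h(a, h(6, empty)) = R.
Delete trivial equation a = a.
Bind R := h(a, h(6, empty)); substituting into the one remaining equation that mentions R gives: h(s(s(Z)), h(a, h(empty, h(a, h(6, empty))))) = h(s(s(h(P, empty))), h(a, P)).
Delete trivial equation s(s(empty)) = s(s(empty)).
Decompose h/2: s(s(Z)) = s(s(h(P, empty))),  h(a, h(empty, h(a, h(6, empty)))) = h(a, P).
Decompose s/1: s(Z) = s(h(P, empty)).
Decompose s/1: Z = h(P, empty).
Bind Z := h(P, empty); no other remaining equation mentions Z. Substituting into the earlier bindings gives Y2 := h(P, empty), X := h(P, empty).
Decompose h/2: a = a,  h(empty, h(a, h(6, empty))) = P.
Delete trivial equation a = a.
Bind P := h(empty, h(a, h(6, empty))). Substituting into the earlier bindings gives Y2 := h(h(empty, h(a, h(6, empty))), empty), X := h(h(empty, h(a, h(6, empty))), empty), Z := h(h(empty, h(a, h(6, empty))), empty).
MGU = { Y2 -> h(h(empty, h(a, h(6, empty))), empty), V -> s(4), M -> h(s(s(4)), 6), X -> h(h(empty, h(a, h(6, empty))), empty), W -> h(s(h(s(s(4)), 6)), s(4)), R -> h(a, h(6, empty)), Z -> h(h(empty, h(a, h(6, empty))), empty), P -> h(empty, h(a, h(6, empty))) }, so X -> h(h(empty, h(a, h(6, empty))), empty).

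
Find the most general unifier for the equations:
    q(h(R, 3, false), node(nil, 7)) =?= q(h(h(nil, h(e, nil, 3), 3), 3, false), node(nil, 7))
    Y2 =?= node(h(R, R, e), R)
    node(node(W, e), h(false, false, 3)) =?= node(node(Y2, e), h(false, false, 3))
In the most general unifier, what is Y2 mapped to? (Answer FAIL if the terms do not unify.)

Decompose q/2: h(R, 3, false) =?= h(h(nil, h(e, nil, 3), 3), 3, false),  node(nil, 7) =?= node(nil, 7).
Decompose h/3: R =?= h(nil, h(e, nil, 3), 3),  3 =?= 3,  false =?= false.
Bind R := h(nil, h(e, nil, 3), 3); substituting into the one remaining equation that mentions R gives: Y2 =?= node(h(h(nil, h(e, nil, 3), 3), h(nil, h(e, nil, 3), 3), e), h(nil, h(e, nil, 3), 3)).
Delete trivial equation 3 =?= 3.
Delete trivial equation false =?= false.
Delete trivial equation node(nil, 7) =?= node(nil, 7).
Bind Y2 := node(h(h(nil, h(e, nil, 3), 3), h(nil, h(e, nil, 3), 3), e), h(nil, h(e, nil, 3), 3)); substituting into the remaining equation gives: node(node(W, e), h(false, false, 3)) =?= node(node(node(h(h(nil, h(e, nil, 3), 3), h(nil, h(e, nil, 3), 3), e), h(nil, h(e, nil, 3), 3)), e), h(false, false, 3)).
Decompose node/2: node(W, e) =?= node(node(h(h(nil, h(e, nil, 3), 3), h(nil, h(e, nil, 3), 3), e), h(nil, h(e, nil, 3), 3)), e),  h(false, false, 3) =?= h(false, false, 3).
Decompose node/2: W =?= node(h(h(nil, h(e, nil, 3), 3), h(nil, h(e, nil, 3), 3), e), h(nil, h(e, nil, 3), 3)),  e =?= e.
Bind W := node(h(h(nil, h(e, nil, 3), 3), h(nil, h(e, nil, 3), 3), e), h(nil, h(e, nil, 3), 3)); no other remaining equation mentions W.
Delete trivial equation e =?= e.
Delete trivial equation h(false, false, 3) =?= h(false, false, 3).
MGU = { R ↦ h(nil, h(e, nil, 3), 3), Y2 ↦ node(h(h(nil, h(e, nil, 3), 3), h(nil, h(e, nil, 3), 3), e), h(nil, h(e, nil, 3), 3)), W ↦ node(h(h(nil, h(e, nil, 3), 3), h(nil, h(e, nil, 3), 3), e), h(nil, h(e, nil, 3), 3)) }, so Y2 ↦ node(h(h(nil, h(e, nil, 3), 3), h(nil, h(e, nil, 3), 3), e), h(nil, h(e, nil, 3), 3)).

node(h(h(nil, h(e, nil, 3), 3), h(nil, h(e, nil, 3), 3), e), h(nil, h(e, nil, 3), 3))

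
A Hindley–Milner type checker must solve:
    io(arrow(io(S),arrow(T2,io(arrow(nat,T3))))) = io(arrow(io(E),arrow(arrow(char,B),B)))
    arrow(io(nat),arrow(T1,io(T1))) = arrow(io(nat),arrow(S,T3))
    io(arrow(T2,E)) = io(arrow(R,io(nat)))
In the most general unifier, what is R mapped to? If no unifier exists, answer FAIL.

arrow(char,io(arrow(nat,io(io(nat)))))

Decompose io/1: arrow(io(S),arrow(T2,io(arrow(nat,T3)))) = arrow(io(E),arrow(arrow(char,B),B)).
Decompose arrow/2: io(S) = io(E),  arrow(T2,io(arrow(nat,T3))) = arrow(arrow(char,B),B).
Decompose io/1: S = E.
Bind S := E; substituting into the one remaining equation that mentions S gives: arrow(io(nat),arrow(T1,io(T1))) = arrow(io(nat),arrow(E,T3)).
Decompose arrow/2: T2 = arrow(char,B),  io(arrow(nat,T3)) = B.
Bind T2 := arrow(char,B); substituting into the one remaining equation that mentions T2 gives: io(arrow(arrow(char,B),E)) = io(arrow(R,io(nat))).
Bind B := io(arrow(nat,T3)); substituting into the one remaining equation that mentions B gives: io(arrow(arrow(char,io(arrow(nat,T3))),E)) = io(arrow(R,io(nat))). Substituting into the earlier binding gives T2 := arrow(char,io(arrow(nat,T3))).
Decompose arrow/2: io(nat) = io(nat),  arrow(T1,io(T1)) = arrow(E,T3).
Delete trivial equation io(nat) = io(nat).
Decompose arrow/2: T1 = E,  io(T1) = T3.
Bind T1 := E; substituting into the one remaining equation that mentions T1 gives: io(E) = T3.
Bind T3 := io(E); substituting into the remaining equation gives: io(arrow(arrow(char,io(arrow(nat,io(E)))),E)) = io(arrow(R,io(nat))). Substituting into the earlier bindings gives T2 := arrow(char,io(arrow(nat,io(E)))), B := io(arrow(nat,io(E))).
Decompose io/1: arrow(arrow(char,io(arrow(nat,io(E)))),E) = arrow(R,io(nat)).
Decompose arrow/2: arrow(char,io(arrow(nat,io(E)))) = R,  E = io(nat).
Bind R := arrow(char,io(arrow(nat,io(E)))); no other remaining equation mentions R.
Bind E := io(nat). Substituting into the earlier bindings gives S := io(nat), T2 := arrow(char,io(arrow(nat,io(io(nat))))), B := io(arrow(nat,io(io(nat)))), T1 := io(nat), T3 := io(io(nat)), R := arrow(char,io(arrow(nat,io(io(nat))))).
MGU = { S -> io(nat), T2 -> arrow(char,io(arrow(nat,io(io(nat))))), B -> io(arrow(nat,io(io(nat)))), T1 -> io(nat), T3 -> io(io(nat)), R -> arrow(char,io(arrow(nat,io(io(nat))))), E -> io(nat) }, so R -> arrow(char,io(arrow(nat,io(io(nat))))).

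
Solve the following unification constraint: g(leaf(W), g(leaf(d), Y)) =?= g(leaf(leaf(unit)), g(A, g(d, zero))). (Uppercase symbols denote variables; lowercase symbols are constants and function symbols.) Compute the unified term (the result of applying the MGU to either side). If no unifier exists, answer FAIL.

g(leaf(leaf(unit)), g(leaf(d), g(d, zero)))

Decompose g/2: leaf(W) =?= leaf(leaf(unit)),  g(leaf(d), Y) =?= g(A, g(d, zero)).
Decompose leaf/1: W =?= leaf(unit).
Bind W := leaf(unit); no other remaining equation mentions W.
Decompose g/2: leaf(d) =?= A,  Y =?= g(d, zero).
Bind A := leaf(d); no other remaining equation mentions A.
Bind Y := g(d, zero).
Applying the MGU to either side gives g(leaf(leaf(unit)), g(leaf(d), g(d, zero))).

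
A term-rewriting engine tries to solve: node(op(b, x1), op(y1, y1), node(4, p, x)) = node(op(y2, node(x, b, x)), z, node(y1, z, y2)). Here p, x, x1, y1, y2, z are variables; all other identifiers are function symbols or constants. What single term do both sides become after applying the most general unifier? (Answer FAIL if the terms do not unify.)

node(op(b, node(b, b, b)), op(4, 4), node(4, op(4, 4), b))

Decompose node/3: op(b, x1) = op(y2, node(x, b, x)),  op(y1, y1) = z,  node(4, p, x) = node(y1, z, y2).
Decompose op/2: b = y2,  x1 = node(x, b, x).
Bind y2 := b; substituting into the one remaining equation that mentions y2 gives: node(4, p, x) = node(y1, z, b).
Bind x1 := node(x, b, x); no other remaining equation mentions x1.
Bind z := op(y1, y1); substituting into the remaining equation gives: node(4, p, x) = node(y1, op(y1, y1), b).
Decompose node/3: 4 = y1,  p = op(y1, y1),  x = b.
Bind y1 := 4; substituting into the one remaining equation that mentions y1 gives: p = op(4, 4). Substituting into the earlier binding gives z := op(4, 4).
Bind p := op(4, 4); no other remaining equation mentions p.
Bind x := b. Substituting into the earlier binding gives x1 := node(b, b, b).
Applying the MGU to either side gives node(op(b, node(b, b, b)), op(4, 4), node(4, op(4, 4), b)).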